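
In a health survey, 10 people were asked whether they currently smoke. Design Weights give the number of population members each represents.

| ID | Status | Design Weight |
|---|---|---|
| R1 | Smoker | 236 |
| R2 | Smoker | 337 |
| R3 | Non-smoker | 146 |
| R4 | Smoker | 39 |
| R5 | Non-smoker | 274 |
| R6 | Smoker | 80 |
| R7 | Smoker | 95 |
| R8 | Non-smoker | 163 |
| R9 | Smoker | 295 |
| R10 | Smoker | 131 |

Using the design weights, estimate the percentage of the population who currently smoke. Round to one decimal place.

Sum of weights for 'Smoker' = 236 + 337 + 39 + 80 + 95 + 295 + 131 = 1213
Total weight = 236 + 337 + 146 + 39 + 274 + 80 + 95 + 163 + 295 + 131 = 1796
Weighted proportion = 1213 / 1796 = 0.67538976 → 67.538976%

67.5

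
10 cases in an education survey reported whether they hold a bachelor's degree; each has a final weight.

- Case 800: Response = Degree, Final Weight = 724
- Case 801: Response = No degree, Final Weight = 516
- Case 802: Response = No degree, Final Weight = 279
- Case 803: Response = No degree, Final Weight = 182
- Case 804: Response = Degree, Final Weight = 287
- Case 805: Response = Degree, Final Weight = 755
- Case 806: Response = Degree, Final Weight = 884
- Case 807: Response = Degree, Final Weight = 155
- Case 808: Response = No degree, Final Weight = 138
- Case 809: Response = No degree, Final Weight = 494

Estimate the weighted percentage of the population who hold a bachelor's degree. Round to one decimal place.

Sum of weights for 'Degree' = 724 + 287 + 755 + 884 + 155 = 2805
Total weight = 4414
Weighted proportion = 2805 / 4414 = 0.63547802 → 63.547802%

63.5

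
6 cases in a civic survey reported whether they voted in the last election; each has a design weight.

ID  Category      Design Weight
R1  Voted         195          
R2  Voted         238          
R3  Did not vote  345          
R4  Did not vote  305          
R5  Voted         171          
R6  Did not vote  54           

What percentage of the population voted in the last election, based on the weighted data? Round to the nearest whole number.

46

Sum of weights for 'Voted' = 195 + 238 + 171 = 604
Total weight = 195 + 238 + 345 + 305 + 171 + 54 = 1308
Weighted proportion = 604 / 1308 = 0.4617737 → 46.17737%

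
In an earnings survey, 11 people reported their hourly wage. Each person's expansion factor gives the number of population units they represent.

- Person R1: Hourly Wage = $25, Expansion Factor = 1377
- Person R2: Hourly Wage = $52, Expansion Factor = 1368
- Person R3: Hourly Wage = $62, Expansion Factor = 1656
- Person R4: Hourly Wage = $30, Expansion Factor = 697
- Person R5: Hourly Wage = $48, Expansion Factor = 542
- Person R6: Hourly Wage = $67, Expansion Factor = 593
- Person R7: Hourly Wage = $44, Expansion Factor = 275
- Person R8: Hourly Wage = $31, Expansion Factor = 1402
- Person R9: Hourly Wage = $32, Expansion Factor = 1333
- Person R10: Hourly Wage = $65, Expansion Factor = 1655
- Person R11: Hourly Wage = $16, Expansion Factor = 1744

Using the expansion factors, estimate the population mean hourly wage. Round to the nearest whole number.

Weighted sum = 25×1377 + 52×1368 + 62×1656 + 30×697 + 48×542 + 67×593 + 44×275 + 31×1402 + 32×1333 + 65×1655 + 16×1744
  = 34425 + 71136 + 102672 + 20910 + 26016 + 39731 + 12100 + 43462 + 42656 + 107575 + 27904 = 528587
Sum of weights = 1377 + 1368 + 1656 + 697 + 542 + 593 + 275 + 1402 + 1333 + 1655 + 1744 = 12642
Weighted mean = 528587 / 12642 = 41.811976

42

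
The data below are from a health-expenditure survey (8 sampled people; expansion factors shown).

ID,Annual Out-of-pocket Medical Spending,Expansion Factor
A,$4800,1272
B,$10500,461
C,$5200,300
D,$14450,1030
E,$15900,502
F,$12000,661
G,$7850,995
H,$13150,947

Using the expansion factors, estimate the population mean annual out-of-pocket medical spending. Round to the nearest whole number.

10306

Weighted sum = 4800×1272 + 10500×461 + 5200×300 + 14450×1030 + 15900×502 + 12000×661 + 7850×995 + 13150×947
  = 6105600 + 4840500 + 1560000 + 14883500 + 7981800 + 7932000 + 7810750 + 12453050 = 63567200
Sum of weights = 1272 + 461 + 300 + 1030 + 502 + 661 + 995 + 947 = 6168
Weighted mean = 63567200 / 6168 = 10305.966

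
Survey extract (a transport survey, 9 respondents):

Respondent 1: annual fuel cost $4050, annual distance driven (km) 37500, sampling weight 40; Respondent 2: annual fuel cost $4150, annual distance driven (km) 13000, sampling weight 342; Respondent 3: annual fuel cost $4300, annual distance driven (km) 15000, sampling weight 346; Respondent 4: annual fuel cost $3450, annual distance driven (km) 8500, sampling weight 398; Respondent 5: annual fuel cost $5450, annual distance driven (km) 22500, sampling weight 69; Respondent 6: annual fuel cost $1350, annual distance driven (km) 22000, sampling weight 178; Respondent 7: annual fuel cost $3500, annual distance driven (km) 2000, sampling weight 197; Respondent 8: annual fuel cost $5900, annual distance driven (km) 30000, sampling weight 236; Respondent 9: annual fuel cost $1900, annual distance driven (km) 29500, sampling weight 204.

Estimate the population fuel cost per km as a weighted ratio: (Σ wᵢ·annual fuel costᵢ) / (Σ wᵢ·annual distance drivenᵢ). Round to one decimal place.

0.2

Σ wᵢ·y = 4050×40 + 4150×342 + 4300×346 + 3450×398 + 5450×69 + 1350×178 + 3500×197 + 5900×236 + 1900×204
  = 162000 + 1419300 + 1487800 + 1373100 + 376050 + 240300 + 689500 + 1392400 + 387600 = 7528050
Σ wᵢ·x = 37500×40 + 13000×342 + 15000×346 + 8500×398 + 22500×69 + 22000×178 + 2000×197 + 30000×236 + 29500×204
  = 1500000 + 4446000 + 5190000 + 3383000 + 1552500 + 3916000 + 394000 + 7080000 + 6018000 = 33479500
Ratio = 7528050 / 33479500 = 0.22485551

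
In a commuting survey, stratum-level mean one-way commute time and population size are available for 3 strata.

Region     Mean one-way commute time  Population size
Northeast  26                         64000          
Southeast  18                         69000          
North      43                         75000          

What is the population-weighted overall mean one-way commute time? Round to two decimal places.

29.48

Σ Nₕ·x̄ₕ = 26×64000 + 18×69000 + 43×75000
  = 1664000 + 1242000 + 3225000 = 6131000
Σ Nₕ = 64000 + 69000 + 75000 = 208000
Overall mean = 6131000 / 208000 = 29.475962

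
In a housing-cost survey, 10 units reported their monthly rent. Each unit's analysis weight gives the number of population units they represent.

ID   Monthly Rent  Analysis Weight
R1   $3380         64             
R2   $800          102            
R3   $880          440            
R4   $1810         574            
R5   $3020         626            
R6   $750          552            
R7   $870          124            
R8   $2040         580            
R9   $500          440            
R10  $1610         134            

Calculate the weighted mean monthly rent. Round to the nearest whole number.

1583

Weighted sum = 3380×64 + 800×102 + 880×440 + 1810×574 + 3020×626 + 750×552 + 870×124 + 2040×580 + 500×440 + 1610×134
  = 216320 + 81600 + 387200 + 1038940 + 1890520 + 414000 + 107880 + 1183200 + 220000 + 215740 = 5755400
Sum of weights = 64 + 102 + 440 + 574 + 626 + 552 + 124 + 580 + 440 + 134 = 3636
Weighted mean = 5755400 / 3636 = 1582.8933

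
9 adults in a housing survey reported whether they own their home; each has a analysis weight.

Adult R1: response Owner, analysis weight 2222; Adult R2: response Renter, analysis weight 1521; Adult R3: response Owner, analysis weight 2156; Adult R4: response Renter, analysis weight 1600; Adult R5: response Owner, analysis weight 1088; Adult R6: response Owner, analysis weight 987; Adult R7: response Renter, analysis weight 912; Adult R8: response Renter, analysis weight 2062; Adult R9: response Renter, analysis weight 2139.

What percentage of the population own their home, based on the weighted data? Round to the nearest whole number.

Sum of weights for 'Owner' = 2222 + 2156 + 1088 + 987 = 6453
Total weight = 2222 + 1521 + 2156 + 1600 + 1088 + 987 + 912 + 2062 + 2139 = 14687
Weighted proportion = 6453 / 14687 = 0.43936815 → 43.936815%

44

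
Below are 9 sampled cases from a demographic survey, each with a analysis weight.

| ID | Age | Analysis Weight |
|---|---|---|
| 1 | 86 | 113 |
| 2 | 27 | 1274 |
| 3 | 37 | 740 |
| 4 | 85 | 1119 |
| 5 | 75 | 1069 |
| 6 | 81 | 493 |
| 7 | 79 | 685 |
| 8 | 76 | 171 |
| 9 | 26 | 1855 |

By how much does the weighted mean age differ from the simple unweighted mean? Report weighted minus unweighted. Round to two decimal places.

-10.08

Unweighted sum = 86 + 27 + 37 + 85 + 75 + 81 + 79 + 76 + 26 = 572
Unweighted mean = 572 / 9 = 63.555556
Weighted sum = 86×113 + 27×1274 + 37×740 + 85×1119 + 75×1069 + 81×493 + 79×685 + 76×171 + 26×1855
  = 9718 + 34398 + 27380 + 95115 + 80175 + 39933 + 54115 + 12996 + 48230 = 402060
Sum of weights = 113 + 1274 + 740 + 1119 + 1069 + 493 + 685 + 171 + 1855 = 7519
Weighted mean = 402060 / 7519 = 53.472536
Difference (weighted minus unweighted) = -10.083019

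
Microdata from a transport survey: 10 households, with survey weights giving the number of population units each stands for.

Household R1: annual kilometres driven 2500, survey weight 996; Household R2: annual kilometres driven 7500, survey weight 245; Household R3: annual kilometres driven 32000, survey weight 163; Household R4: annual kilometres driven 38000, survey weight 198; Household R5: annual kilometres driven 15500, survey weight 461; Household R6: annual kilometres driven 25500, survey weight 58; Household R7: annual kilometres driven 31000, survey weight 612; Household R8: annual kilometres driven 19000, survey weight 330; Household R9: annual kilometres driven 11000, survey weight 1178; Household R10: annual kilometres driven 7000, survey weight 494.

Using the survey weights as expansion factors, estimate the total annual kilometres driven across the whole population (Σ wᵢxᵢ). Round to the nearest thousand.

Weighted total = 2500×996 + 7500×245 + 32000×163 + 38000×198 + 15500×461 + 25500×58 + 31000×612 + 19000×330 + 11000×1178 + 7000×494
  = 2490000 + 1837500 + 5216000 + 7524000 + 7145500 + 1479000 + 18972000 + 6270000 + 12958000 + 3458000 = 67350000

67350000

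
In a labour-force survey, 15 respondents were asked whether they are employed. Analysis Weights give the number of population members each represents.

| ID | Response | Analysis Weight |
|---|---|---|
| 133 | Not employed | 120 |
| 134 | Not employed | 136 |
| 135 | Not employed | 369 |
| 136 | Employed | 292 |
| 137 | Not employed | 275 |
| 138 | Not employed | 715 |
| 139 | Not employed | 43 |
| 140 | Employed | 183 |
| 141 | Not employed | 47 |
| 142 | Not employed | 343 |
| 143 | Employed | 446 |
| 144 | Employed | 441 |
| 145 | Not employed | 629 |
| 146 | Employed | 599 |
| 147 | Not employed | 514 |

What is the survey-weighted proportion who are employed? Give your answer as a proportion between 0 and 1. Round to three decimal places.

Sum of weights for 'Employed' = 292 + 183 + 446 + 441 + 599 = 1961
Total weight = 5152
Weighted proportion = 1961 / 5152 = 0.38062888

0.381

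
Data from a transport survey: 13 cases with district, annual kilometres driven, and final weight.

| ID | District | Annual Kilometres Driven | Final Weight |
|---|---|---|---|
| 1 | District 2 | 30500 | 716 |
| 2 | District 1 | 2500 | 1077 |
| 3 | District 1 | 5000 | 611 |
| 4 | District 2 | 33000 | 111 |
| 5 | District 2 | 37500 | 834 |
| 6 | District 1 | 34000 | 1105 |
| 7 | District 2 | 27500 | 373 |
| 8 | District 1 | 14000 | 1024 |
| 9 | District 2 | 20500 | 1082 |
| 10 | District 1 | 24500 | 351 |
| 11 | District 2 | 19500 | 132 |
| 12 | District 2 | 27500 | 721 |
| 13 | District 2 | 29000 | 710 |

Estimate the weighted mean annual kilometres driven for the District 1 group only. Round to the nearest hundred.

15900

District 1 rows: 2, 3, 6, 8, 10
Weighted sum = 2500×1077 + 5000×611 + 34000×1105 + 14000×1024 + 24500×351
  = 2692500 + 3055000 + 37570000 + 14336000 + 8599500 = 66253000
Sum of weights = 1077 + 611 + 1105 + 1024 + 351 = 4168
Weighted mean = 66253000 / 4168 = 15895.633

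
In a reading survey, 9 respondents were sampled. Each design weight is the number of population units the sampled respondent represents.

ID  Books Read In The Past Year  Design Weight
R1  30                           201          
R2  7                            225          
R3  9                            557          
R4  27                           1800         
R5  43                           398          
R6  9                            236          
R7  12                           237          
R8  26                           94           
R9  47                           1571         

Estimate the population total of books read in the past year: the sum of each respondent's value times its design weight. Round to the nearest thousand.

160000

Weighted total = 30×201 + 7×225 + 9×557 + 27×1800 + 43×398 + 9×236 + 12×237 + 26×94 + 47×1571
  = 6030 + 1575 + 5013 + 48600 + 17114 + 2124 + 2844 + 2444 + 73837 = 159581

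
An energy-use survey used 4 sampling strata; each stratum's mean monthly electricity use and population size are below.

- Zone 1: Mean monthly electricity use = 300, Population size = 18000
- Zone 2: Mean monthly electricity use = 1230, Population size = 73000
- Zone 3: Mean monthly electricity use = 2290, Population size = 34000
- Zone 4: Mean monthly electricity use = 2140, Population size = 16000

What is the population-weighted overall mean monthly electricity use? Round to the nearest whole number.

Σ Nₕ·x̄ₕ = 300×18000 + 1230×73000 + 2290×34000 + 2140×16000
  = 5400000 + 89790000 + 77860000 + 34240000 = 207290000
Σ Nₕ = 18000 + 73000 + 34000 + 16000 = 141000
Overall mean = 207290000 / 141000 = 1470.1418

1470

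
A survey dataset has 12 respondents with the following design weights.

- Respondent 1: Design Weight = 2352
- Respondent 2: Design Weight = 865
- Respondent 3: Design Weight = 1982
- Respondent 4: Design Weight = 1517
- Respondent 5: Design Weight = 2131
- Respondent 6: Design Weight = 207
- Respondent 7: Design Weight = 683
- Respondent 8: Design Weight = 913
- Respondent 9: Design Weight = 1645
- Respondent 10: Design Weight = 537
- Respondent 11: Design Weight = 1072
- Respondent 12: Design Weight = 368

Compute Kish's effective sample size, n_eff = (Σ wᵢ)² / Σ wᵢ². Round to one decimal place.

9.0

Σ wᵢ = 2352 + 865 + 1982 + 1517 + 2131 + 207 + 683 + 913 + 1645 + 537 + 1072 + 368 = 14272
Σ wᵢ² = 22672812
n_eff = 14272² / 22672812 = 203689984 / 22672812 = 8.9838871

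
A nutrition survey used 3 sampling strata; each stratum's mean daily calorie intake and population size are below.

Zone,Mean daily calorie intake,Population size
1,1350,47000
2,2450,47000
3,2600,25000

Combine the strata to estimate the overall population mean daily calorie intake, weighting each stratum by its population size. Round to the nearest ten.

Σ Nₕ·x̄ₕ = 1350×47000 + 2450×47000 + 2600×25000
  = 243600000
Σ Nₕ = 119000
Overall mean = 243600000 / 119000 = 2047.0588

2050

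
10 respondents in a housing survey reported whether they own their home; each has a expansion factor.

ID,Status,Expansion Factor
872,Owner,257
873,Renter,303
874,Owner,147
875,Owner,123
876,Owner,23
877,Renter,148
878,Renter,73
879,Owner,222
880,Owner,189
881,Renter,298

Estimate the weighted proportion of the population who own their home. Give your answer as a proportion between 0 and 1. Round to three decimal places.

0.539

Sum of weights for 'Owner' = 257 + 147 + 123 + 23 + 222 + 189 = 961
Total weight = 257 + 303 + 147 + 123 + 23 + 148 + 73 + 222 + 189 + 298 = 1783
Weighted proportion = 961 / 1783 = 0.53897925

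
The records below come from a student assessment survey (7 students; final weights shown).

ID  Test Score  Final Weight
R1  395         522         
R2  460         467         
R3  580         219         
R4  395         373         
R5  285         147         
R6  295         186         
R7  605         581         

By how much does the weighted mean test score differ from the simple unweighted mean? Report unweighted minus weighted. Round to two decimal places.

-27.66

Unweighted sum = 395 + 460 + 580 + 395 + 285 + 295 + 605 = 3015
Unweighted mean = 3015 / 7 = 430.71429
Weighted sum = 395×522 + 460×467 + 580×219 + 395×373 + 285×147 + 295×186 + 605×581
  = 1143635
Sum of weights = 2495
Weighted mean = 1143635 / 2495 = 458.37074
Difference (unweighted minus weighted) = -27.656456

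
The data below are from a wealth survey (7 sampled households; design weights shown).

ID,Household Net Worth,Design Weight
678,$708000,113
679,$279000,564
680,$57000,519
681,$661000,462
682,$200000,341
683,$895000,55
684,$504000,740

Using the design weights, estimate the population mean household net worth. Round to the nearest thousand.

380000

Weighted sum = 708000×113 + 279000×564 + 57000×519 + 661000×462 + 200000×341 + 895000×55 + 504000×740
  = 80004000 + 157356000 + 29583000 + 305382000 + 68200000 + 49225000 + 372960000 = 1062710000
Sum of weights = 113 + 564 + 519 + 462 + 341 + 55 + 740 = 2794
Weighted mean = 1062710000 / 2794 = 380354.33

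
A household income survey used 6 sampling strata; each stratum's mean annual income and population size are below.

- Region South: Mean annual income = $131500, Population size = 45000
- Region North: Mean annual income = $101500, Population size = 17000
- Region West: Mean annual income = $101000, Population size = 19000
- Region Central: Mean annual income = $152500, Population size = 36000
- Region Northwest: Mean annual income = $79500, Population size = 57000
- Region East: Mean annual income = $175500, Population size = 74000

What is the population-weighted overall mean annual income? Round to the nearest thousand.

Σ Nₕ·x̄ₕ = 131500×45000 + 101500×17000 + 101000×19000 + 152500×36000 + 79500×57000 + 175500×74000
  = 32570500000
Σ Nₕ = 45000 + 17000 + 19000 + 36000 + 57000 + 74000 = 248000
Overall mean = 32570500000 / 248000 = 131332.66

131000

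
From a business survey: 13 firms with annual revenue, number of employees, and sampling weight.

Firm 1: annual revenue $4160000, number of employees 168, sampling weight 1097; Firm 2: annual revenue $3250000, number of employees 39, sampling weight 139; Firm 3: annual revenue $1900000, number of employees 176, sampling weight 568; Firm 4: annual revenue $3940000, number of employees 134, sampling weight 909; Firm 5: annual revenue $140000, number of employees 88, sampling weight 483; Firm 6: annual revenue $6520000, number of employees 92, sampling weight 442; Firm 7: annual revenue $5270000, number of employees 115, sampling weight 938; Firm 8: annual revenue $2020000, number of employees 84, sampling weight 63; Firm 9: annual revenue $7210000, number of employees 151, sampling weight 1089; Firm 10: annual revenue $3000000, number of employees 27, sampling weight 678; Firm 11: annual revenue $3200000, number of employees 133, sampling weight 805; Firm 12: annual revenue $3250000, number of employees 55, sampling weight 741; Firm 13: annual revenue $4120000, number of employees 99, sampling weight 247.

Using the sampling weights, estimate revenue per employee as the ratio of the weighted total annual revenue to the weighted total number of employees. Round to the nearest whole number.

34880

Σ wᵢ·y = 33583490000
Σ wᵢ·x = 962839
Ratio = 33583490000 / 962839 = 34879.653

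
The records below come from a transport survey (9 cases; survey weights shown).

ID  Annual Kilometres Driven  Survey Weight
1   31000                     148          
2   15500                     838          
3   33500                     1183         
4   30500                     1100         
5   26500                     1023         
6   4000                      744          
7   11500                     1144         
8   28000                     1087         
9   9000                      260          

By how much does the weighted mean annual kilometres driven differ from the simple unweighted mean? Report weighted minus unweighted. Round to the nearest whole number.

1101

Unweighted sum = 31000 + 15500 + 33500 + 30500 + 26500 + 4000 + 11500 + 28000 + 9000 = 189500
Unweighted mean = 189500 / 9 = 21055.556
Weighted sum = 31000×148 + 15500×838 + 33500×1183 + 30500×1100 + 26500×1023 + 4000×744 + 11500×1144 + 28000×1087 + 9000×260
  = 4588000 + 12989000 + 39630500 + 33550000 + 27109500 + 2976000 + 13156000 + 30436000 + 2340000 = 166775000
Sum of weights = 148 + 838 + 1183 + 1100 + 1023 + 744 + 1144 + 1087 + 260 = 7527
Weighted mean = 166775000 / 7527 = 22156.902
Difference (weighted minus unweighted) = 1101.3463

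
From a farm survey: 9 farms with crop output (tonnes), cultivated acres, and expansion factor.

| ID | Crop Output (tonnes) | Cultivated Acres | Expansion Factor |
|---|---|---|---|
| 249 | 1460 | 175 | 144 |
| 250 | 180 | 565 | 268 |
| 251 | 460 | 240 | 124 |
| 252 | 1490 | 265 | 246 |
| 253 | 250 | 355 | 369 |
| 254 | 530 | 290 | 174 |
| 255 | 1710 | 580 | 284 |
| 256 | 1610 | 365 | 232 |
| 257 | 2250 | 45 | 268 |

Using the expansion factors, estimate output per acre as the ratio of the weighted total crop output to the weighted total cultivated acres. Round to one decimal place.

3.3

Σ wᵢ·y = 1460×144 + 180×268 + 460×124 + 1490×246 + 250×369 + 530×174 + 1710×284 + 1610×232 + 2250×268
  = 2328690
Σ wᵢ·x = 175×144 + 565×268 + 240×124 + 265×246 + 355×369 + 290×174 + 580×284 + 365×232 + 45×268
  = 25200 + 151420 + 29760 + 65190 + 130995 + 50460 + 164720 + 84680 + 12060 = 714485
Ratio = 2328690 / 714485 = 3.2592567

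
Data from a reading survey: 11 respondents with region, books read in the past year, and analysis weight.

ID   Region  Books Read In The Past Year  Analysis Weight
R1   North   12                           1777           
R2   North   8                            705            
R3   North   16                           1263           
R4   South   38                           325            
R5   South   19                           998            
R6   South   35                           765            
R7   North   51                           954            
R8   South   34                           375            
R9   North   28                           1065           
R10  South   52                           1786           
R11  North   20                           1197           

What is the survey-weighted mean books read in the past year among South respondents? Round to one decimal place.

South rows: R4, R5, R6, R8, R10
Weighted sum = 38×325 + 19×998 + 35×765 + 34×375 + 52×1786
  = 163709
Sum of weights = 325 + 998 + 765 + 375 + 1786 = 4249
Weighted mean = 163709 / 4249 = 38.52883

38.5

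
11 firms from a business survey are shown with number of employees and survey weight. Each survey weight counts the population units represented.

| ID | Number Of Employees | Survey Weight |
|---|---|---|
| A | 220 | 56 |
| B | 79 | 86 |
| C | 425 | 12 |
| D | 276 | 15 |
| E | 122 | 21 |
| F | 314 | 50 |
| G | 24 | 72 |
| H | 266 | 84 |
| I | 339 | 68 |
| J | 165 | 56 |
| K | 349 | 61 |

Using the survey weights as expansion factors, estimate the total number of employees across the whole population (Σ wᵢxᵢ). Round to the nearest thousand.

124000

Weighted total = 220×56 + 79×86 + 425×12 + 276×15 + 122×21 + 314×50 + 24×72 + 266×84 + 339×68 + 165×56 + 349×61
  = 12320 + 6794 + 5100 + 4140 + 2562 + 15700 + 1728 + 22344 + 23052 + 9240 + 21289 = 124269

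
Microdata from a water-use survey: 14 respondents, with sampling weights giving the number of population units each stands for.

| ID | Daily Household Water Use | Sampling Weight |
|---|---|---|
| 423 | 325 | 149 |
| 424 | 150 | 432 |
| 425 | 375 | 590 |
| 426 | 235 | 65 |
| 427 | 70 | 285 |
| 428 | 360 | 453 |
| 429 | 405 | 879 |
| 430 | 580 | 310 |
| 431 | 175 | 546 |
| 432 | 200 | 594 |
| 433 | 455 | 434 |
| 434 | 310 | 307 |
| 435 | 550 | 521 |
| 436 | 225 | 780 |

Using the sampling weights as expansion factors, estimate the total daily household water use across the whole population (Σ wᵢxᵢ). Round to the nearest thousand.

2038000

Weighted total = 2037615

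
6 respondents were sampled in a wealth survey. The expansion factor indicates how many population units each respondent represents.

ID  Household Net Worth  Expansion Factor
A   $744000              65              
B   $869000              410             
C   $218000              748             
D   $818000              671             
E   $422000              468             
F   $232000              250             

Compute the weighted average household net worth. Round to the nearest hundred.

Weighted sum = 744000×65 + 869000×410 + 218000×748 + 818000×671 + 422000×468 + 232000×250
  = 48360000 + 356290000 + 163064000 + 548878000 + 197496000 + 58000000 = 1372088000
Sum of weights = 65 + 410 + 748 + 671 + 468 + 250 = 2612
Weighted mean = 1372088000 / 2612 = 525301.68

525300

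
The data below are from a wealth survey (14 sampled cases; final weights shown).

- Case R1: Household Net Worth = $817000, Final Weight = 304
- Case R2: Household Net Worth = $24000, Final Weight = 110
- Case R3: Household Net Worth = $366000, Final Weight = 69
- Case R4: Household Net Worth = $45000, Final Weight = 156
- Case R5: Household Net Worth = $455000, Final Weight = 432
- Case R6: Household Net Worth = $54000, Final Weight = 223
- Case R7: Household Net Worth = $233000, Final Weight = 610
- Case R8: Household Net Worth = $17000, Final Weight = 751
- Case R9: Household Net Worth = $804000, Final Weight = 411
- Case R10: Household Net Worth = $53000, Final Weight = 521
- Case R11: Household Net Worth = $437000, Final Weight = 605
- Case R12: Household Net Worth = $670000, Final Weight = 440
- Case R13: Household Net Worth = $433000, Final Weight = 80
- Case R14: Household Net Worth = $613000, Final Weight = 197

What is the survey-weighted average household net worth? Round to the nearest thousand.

350000

Weighted sum = 1719424000
Sum of weights = 4909
Weighted mean = 1719424000 / 4909 = 350259.52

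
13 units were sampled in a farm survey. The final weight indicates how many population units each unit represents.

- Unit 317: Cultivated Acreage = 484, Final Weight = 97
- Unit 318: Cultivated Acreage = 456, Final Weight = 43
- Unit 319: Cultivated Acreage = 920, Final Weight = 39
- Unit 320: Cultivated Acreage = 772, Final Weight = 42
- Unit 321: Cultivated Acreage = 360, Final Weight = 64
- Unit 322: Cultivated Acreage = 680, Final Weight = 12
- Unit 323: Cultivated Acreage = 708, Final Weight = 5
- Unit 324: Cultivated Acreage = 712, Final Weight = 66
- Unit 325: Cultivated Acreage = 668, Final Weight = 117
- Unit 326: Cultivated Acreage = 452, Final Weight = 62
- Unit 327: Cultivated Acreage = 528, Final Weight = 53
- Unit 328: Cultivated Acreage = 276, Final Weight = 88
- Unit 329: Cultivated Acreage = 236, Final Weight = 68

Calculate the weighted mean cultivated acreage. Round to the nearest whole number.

517

Weighted sum = 391092
Sum of weights = 756
Weighted mean = 391092 / 756 = 517.31746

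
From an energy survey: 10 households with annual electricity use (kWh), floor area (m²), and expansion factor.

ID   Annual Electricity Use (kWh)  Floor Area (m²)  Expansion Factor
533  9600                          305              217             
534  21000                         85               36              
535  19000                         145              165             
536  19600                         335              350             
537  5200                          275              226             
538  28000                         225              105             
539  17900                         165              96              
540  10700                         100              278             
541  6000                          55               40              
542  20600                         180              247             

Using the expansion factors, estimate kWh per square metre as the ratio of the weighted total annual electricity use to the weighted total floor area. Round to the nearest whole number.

70

Σ wᵢ·y = 9600×217 + 21000×36 + 19000×165 + 19600×350 + 5200×226 + 28000×105 + 17900×96 + 10700×278 + 6000×40 + 20600×247
  = 26970600
Σ wᵢ·x = 305×217 + 85×36 + 145×165 + 335×350 + 275×226 + 225×105 + 165×96 + 100×278 + 55×40 + 180×247
  = 66185 + 3060 + 23925 + 117250 + 62150 + 23625 + 15840 + 27800 + 2200 + 44460 = 386495
Ratio = 26970600 / 386495 = 69.782533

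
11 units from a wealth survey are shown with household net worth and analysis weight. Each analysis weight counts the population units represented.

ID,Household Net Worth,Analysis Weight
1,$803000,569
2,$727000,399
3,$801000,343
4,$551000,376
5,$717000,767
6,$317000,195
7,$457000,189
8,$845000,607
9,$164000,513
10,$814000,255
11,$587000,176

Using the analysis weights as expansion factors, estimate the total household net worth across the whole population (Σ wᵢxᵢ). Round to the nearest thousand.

2834955000

Weighted total = 803000×569 + 727000×399 + 801000×343 + 551000×376 + 717000×767 + 317000×195 + 457000×189 + 845000×607 + 164000×513 + 814000×255 + 587000×176
  = 456907000 + 290073000 + 274743000 + 207176000 + 549939000 + 61815000 + 86373000 + 512915000 + 84132000 + 207570000 + 103312000 = 2834955000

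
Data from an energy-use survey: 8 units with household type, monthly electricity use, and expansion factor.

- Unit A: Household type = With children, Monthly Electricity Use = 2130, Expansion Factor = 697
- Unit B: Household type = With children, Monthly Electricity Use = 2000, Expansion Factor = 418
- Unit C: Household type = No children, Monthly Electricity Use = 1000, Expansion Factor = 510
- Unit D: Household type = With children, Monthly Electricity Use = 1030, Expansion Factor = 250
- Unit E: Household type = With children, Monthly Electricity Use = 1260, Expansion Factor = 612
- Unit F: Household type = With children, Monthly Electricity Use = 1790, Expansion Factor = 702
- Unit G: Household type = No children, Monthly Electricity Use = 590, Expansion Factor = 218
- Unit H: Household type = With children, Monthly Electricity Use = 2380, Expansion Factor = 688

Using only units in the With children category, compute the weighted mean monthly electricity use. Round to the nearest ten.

1850

With children rows: A, B, D, E, F, H
Weighted sum = 2130×697 + 2000×418 + 1030×250 + 1260×612 + 1790×702 + 2380×688
  = 1484610 + 836000 + 257500 + 771120 + 1256580 + 1637440 = 6243250
Sum of weights = 697 + 418 + 250 + 612 + 702 + 688 = 3367
Weighted mean = 6243250 / 3367 = 1854.2471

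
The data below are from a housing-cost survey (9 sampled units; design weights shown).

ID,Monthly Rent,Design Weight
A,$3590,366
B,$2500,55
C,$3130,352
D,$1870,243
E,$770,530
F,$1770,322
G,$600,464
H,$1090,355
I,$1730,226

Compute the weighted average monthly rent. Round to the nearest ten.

1730

Weighted sum = 3590×366 + 2500×55 + 3130×352 + 1870×243 + 770×530 + 1770×322 + 600×464 + 1090×355 + 1730×226
  = 5041980
Sum of weights = 366 + 55 + 352 + 243 + 530 + 322 + 464 + 355 + 226 = 2913
Weighted mean = 5041980 / 2913 = 1730.8548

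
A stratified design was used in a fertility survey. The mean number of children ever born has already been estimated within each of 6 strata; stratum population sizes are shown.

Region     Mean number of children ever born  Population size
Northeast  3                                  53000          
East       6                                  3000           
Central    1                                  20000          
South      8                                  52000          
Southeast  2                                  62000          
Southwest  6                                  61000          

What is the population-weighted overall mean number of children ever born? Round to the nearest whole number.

4

Σ Nₕ·x̄ₕ = 3×53000 + 6×3000 + 1×20000 + 8×52000 + 2×62000 + 6×61000
  = 159000 + 18000 + 20000 + 416000 + 124000 + 366000 = 1103000
Σ Nₕ = 53000 + 3000 + 20000 + 52000 + 62000 + 61000 = 251000
Overall mean = 1103000 / 251000 = 4.3944223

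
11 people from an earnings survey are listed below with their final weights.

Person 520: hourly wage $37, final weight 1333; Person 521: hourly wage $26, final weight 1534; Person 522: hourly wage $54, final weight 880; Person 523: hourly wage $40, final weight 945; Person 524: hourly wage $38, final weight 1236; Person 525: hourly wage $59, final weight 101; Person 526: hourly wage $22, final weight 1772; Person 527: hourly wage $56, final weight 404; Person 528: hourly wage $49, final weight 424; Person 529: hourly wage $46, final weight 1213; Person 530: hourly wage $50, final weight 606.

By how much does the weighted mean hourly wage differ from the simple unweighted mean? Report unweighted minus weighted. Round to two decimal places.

Unweighted sum = 37 + 26 + 54 + 40 + 38 + 59 + 22 + 56 + 49 + 46 + 50 = 477
Unweighted mean = 477 / 11 = 43.363636
Weighted sum = 37×1333 + 26×1534 + 54×880 + 40×945 + 38×1236 + 59×101 + 22×1772 + 56×404 + 49×424 + 46×1213 + 50×606
  = 49321 + 39884 + 47520 + 37800 + 46968 + 5959 + 38984 + 22624 + 20776 + 55798 + 30300 = 395934
Sum of weights = 1333 + 1534 + 880 + 945 + 1236 + 101 + 1772 + 404 + 424 + 1213 + 606 = 10448
Weighted mean = 395934 / 10448 = 37.895674
Difference (unweighted minus weighted) = 5.4679626

5.47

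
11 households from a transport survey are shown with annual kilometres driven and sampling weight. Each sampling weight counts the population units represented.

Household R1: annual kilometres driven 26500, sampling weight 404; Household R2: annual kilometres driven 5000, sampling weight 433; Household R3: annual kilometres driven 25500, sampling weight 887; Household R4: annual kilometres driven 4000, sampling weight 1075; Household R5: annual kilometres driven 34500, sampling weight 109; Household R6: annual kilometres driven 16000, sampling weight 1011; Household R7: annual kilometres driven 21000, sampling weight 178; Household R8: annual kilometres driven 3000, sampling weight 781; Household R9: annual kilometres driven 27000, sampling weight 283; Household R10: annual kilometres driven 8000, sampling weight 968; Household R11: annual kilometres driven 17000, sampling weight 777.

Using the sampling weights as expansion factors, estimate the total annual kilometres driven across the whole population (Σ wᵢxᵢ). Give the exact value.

94401000

Weighted total = 26500×404 + 5000×433 + 25500×887 + 4000×1075 + 34500×109 + 16000×1011 + 21000×178 + 3000×781 + 27000×283 + 8000×968 + 17000×777
  = 94401000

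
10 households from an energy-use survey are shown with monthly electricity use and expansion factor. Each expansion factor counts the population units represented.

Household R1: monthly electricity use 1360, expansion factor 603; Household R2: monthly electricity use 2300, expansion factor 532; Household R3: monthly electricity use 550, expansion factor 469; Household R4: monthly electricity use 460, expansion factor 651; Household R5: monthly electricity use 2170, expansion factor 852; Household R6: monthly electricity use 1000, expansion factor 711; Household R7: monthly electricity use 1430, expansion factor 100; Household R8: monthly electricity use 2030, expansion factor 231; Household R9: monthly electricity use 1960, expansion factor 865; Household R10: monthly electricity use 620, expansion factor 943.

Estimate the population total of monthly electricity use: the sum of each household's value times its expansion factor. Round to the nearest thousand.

Weighted total = 8052920

8053000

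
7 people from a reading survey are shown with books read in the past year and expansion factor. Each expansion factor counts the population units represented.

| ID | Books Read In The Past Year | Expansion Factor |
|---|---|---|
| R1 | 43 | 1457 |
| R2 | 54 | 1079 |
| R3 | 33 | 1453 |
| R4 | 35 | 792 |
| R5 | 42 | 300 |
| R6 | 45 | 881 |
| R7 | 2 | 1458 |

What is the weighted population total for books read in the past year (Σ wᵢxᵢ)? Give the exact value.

251747

Weighted total = 43×1457 + 54×1079 + 33×1453 + 35×792 + 42×300 + 45×881 + 2×1458
  = 62651 + 58266 + 47949 + 27720 + 12600 + 39645 + 2916 = 251747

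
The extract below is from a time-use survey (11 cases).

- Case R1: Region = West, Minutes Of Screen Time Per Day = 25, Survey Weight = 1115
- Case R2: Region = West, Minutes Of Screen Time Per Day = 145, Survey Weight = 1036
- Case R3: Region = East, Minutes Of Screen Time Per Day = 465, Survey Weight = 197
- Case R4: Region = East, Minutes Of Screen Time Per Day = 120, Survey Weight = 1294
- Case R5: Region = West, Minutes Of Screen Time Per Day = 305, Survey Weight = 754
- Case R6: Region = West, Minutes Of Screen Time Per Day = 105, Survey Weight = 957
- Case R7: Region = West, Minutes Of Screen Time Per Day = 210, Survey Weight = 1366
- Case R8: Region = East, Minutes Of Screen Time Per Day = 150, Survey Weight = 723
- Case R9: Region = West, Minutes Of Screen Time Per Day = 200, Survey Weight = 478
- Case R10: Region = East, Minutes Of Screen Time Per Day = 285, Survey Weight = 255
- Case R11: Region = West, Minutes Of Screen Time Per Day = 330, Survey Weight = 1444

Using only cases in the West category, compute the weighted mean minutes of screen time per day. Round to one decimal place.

191.3

West rows: R1, R2, R5, R6, R7, R9, R11
Weighted sum = 25×1115 + 145×1036 + 305×754 + 105×957 + 210×1366 + 200×478 + 330×1444
  = 27875 + 150220 + 229970 + 100485 + 286860 + 95600 + 476520 = 1367530
Sum of weights = 1115 + 1036 + 754 + 957 + 1366 + 478 + 1444 = 7150
Weighted mean = 1367530 / 7150 = 191.26294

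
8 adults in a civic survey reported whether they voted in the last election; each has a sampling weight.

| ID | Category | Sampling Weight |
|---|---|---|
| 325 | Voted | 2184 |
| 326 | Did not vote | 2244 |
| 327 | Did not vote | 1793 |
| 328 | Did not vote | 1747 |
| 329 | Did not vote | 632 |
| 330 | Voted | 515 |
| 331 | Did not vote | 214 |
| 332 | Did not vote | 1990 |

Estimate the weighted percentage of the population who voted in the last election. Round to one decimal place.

23.8

Sum of weights for 'Voted' = 2184 + 515 = 2699
Total weight = 2184 + 2244 + 1793 + 1747 + 632 + 515 + 214 + 1990 = 11319
Weighted proportion = 2699 / 11319 = 0.23844863 → 23.844863%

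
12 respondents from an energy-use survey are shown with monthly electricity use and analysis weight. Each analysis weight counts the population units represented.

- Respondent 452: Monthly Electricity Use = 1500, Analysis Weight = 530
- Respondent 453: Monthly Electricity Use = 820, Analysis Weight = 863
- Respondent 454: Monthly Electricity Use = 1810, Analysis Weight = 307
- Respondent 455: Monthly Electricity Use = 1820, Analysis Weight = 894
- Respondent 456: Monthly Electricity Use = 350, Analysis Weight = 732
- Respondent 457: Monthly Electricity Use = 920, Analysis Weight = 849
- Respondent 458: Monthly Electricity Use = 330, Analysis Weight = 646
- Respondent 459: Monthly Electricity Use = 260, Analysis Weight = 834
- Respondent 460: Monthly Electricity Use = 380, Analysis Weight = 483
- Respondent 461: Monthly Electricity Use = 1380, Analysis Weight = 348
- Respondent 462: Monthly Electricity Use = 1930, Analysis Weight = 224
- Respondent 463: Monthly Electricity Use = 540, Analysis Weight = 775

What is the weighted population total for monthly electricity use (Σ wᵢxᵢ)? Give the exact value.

6667310

Weighted total = 1500×530 + 820×863 + 1810×307 + 1820×894 + 350×732 + 920×849 + 330×646 + 260×834 + 380×483 + 1380×348 + 1930×224 + 540×775
  = 795000 + 707660 + 555670 + 1627080 + 256200 + 781080 + 213180 + 216840 + 183540 + 480240 + 432320 + 418500 = 6667310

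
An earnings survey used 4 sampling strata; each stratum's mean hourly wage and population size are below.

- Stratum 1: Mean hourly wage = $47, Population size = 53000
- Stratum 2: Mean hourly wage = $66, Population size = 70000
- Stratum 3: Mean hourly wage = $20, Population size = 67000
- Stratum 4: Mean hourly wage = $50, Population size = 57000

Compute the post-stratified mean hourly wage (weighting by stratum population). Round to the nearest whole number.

46

Σ Nₕ·x̄ₕ = 47×53000 + 66×70000 + 20×67000 + 50×57000
  = 2491000 + 4620000 + 1340000 + 2850000 = 11301000
Σ Nₕ = 247000
Overall mean = 11301000 / 247000 = 45.753036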